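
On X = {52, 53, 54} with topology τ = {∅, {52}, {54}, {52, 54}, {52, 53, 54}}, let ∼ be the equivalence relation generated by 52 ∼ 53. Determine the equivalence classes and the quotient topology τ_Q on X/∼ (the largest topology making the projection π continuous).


X/∼ = {[52=53], [54]}; |τ_Q| = 3.

Equivalence classes: [52=53], [54].
Quotient map π: X → X/∼ sends 52 ↦ [52=53], 53 ↦ [52=53], 54 ↦ [54].
For each subset V ⊆ X/∼, compute π^{-1}(V) ⊆ X and check whether π^{-1}(V) ∈ τ. V is open in τ_Q iff π^{-1}(V) ∈ τ.
  V = {}: π^{-1}(V) = ∅ ∈ τ ✓.
  V = {[52=53]}: π^{-1}(V) = {52, 53} ∉ τ ✗.
  V = {[54]}: π^{-1}(V) = {54} ∈ τ ✓.
  V = {[52=53], [54]}: π^{-1}(V) = {52, 53, 54} ∈ τ ✓.
Open sets in the quotient: τ_Q = {{}, {[54]}, {[52=53], [54]}} (3 elements).


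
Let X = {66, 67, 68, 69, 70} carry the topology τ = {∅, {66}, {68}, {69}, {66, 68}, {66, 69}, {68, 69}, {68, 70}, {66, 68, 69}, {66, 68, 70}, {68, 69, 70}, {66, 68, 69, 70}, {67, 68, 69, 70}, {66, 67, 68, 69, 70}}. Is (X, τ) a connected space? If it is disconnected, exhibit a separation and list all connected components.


(X, τ) is disconnected; components = [{66}, {67, 68, 69, 70}].

Find clopen sets (U ∈ τ with X ∖ U ∈ τ):
  U = ∅, X ∖ U = {66, 67, 68, 69, 70} — both open, so U is clopen.
  U = {66}, X ∖ U = {67, 68, 69, 70} — both open, so U is clopen.
  U = {67, 68, 69, 70}, X ∖ U = {66} — both open, so U is clopen.
  U = {66, 67, 68, 69, 70}, X ∖ U = ∅ — both open, so U is clopen.
Nontrivial clopen(s) exist: e.g. {67, 68, 69, 70}. So (X, τ) is disconnected.
Compute connected components by grouping points that agree on all clopens:
  component: {66}
  component: {67, 68, 69, 70}


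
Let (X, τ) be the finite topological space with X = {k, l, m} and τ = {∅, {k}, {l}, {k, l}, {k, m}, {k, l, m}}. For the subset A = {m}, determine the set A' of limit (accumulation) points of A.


A' = ∅

For each x ∈ X, list the open sets U ∈ τ with x ∈ U, then check whether U ∩ (A ∖ {x}) ≠ ∅ for every such U.
  x = k: open {k} ∋ x has {k} ∩ (A ∖ {k}) = ∅, so x is NOT a limit point.
  x = l: open {l} ∋ x has {l} ∩ (A ∖ {l}) = ∅, so x is NOT a limit point.
  x = m: open {k, m} ∋ x has {k, m} ∩ (A ∖ {m}) = ∅, so x is NOT a limit point.
Collecting: A' = ∅.


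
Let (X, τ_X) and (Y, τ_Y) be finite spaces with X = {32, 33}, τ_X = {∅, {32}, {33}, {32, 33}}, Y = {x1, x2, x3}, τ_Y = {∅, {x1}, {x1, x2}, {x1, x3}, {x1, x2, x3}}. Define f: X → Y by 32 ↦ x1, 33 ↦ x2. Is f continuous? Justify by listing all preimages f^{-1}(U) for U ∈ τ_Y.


f IS continuous.

Compute f^{-1}(U) for each U ∈ τ_Y:
  U = ∅: f^{-1}(U) = ∅ ∈ τ_X ✓.
  U = {x1}: f^{-1}(U) = {32} ∈ τ_X ✓.
  U = {x1, x2}: f^{-1}(U) = {32, 33} ∈ τ_X ✓.
  U = {x1, x3}: f^{-1}(U) = {32} ∈ τ_X ✓.
  U = {x1, x2, x3}: f^{-1}(U) = {32, 33} ∈ τ_X ✓.
Every preimage lies in τ_X, so f IS continuous.


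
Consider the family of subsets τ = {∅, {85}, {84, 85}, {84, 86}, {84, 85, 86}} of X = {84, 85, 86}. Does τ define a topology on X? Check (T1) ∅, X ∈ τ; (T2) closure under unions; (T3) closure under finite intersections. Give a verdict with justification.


τ is NOT a topology on X.

Axiom (T1): ∅ ∈ τ? Yes; X ∈ τ? Yes.
Axiom (T2/T3): check pairwise unions and intersections of members of τ.
Counterexample for (T3): {84, 85} ∩ {84, 86} = {84} ∉ τ. Therefore τ is NOT a topology.


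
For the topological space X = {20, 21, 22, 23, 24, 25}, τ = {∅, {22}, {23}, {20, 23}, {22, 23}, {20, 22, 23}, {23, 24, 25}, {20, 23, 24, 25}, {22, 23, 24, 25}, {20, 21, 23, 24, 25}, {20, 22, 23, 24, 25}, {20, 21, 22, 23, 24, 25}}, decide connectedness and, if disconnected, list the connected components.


(X, τ) is disconnected; components = [{22}, {20, 21, 23, 24, 25}].

Find clopen sets (U ∈ τ with X ∖ U ∈ τ):
  U = ∅, X ∖ U = {20, 21, 22, 23, 24, 25} — both open, so U is clopen.
  U = {22}, X ∖ U = {20, 21, 23, 24, 25} — both open, so U is clopen.
  U = {20, 21, 23, 24, 25}, X ∖ U = {22} — both open, so U is clopen.
  U = {20, 21, 22, 23, 24, 25}, X ∖ U = ∅ — both open, so U is clopen.
Nontrivial clopen(s) exist: e.g. {20, 21, 23, 24, 25}. So (X, τ) is disconnected.
Compute connected components by grouping points that agree on all clopens:
  component: {22}
  component: {20, 21, 23, 24, 25}


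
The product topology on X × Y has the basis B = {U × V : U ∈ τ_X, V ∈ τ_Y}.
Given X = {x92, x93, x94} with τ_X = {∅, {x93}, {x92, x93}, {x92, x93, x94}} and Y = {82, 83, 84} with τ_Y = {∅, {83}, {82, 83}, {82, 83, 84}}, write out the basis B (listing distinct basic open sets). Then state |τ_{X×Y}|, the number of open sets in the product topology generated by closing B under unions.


Basis B = {∅ × ∅, {x93} × {83}, {x92, x93} × {83}, {x93} × {82, 83}, {x92, x93, x94} × {83}, {x93} × {82, 83, 84}, {x92, x93} × {82, 83}, {x92, x93} × {82, 83, 84}, {x92, x93, x94} × {82, 83}, {x92, x93, x94} × {82, 83, 84}}; |τ_{X×Y}| = 20.

Enumerate products U × V with U ∈ τ_X, V ∈ τ_Y (deduplicated):
  ∅ × ∅ = {} (∅)
  {x93} × {83} = {(x93,83)}
  {x92, x93} × {83} = {(x92,83), (x93,83)}
  {x93} × {82, 83} = {(x93,82), (x93,83)}
  {x92, x93, x94} × {83} = {(x92,83), (x93,83), (x94,83)}
  {x93} × {82, 83, 84} = {(x93,82), (x93,83), (x93,84)}
  {x92, x93} × {82, 83} = {(x92,82), (x92,83), (x93,82), (x93,83)}
  {x92, x93} × {82, 83, 84} = {(x92,82), (x92,83), (x92,84), (x93,82), (x93,83), (x93,84)}
  {x92, x93, x94} × {82, 83} = {(x92,82), (x92,83), (x93,82), (x93,83), (x94,82), (x94,83)}
  {x92, x93, x94} × {82, 83, 84} = {(x92,82), (x92,83), (x92,84), (x93,82), (x93,83), (x93,84), (x94,82), (x94,83), (x94,84)}
These 10 distinct sets form the basis B.
Close under arbitrary unions to get τ_{X×Y}; counting gives |τ_{X×Y}| = 20.


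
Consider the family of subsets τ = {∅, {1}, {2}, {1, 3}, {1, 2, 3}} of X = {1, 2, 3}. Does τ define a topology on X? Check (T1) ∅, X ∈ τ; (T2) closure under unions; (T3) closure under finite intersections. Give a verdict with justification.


τ is NOT a topology on X.

Axiom (T1): ∅ ∈ τ? Yes; X ∈ τ? Yes.
Axiom (T2/T3): check pairwise unions and intersections of members of τ.
Counterexample for (T2): {1} ∪ {2} = {1, 2} ∉ τ. Therefore τ is NOT a topology.


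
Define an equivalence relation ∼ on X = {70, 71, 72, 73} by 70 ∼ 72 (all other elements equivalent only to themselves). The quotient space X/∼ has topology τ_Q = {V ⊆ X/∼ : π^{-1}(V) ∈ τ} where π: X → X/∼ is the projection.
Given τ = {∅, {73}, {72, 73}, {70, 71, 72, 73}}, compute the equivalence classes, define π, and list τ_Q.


X/∼ = {[70=72], [71], [73]}; |τ_Q| = 3.

Equivalence classes: [70=72], [71], [73].
Quotient map π: X → X/∼ sends 70 ↦ [70=72], 71 ↦ [71], 72 ↦ [70=72], 73 ↦ [73].
For each subset V ⊆ X/∼, compute π^{-1}(V) ⊆ X and check whether π^{-1}(V) ∈ τ. V is open in τ_Q iff π^{-1}(V) ∈ τ.
  V = {}: π^{-1}(V) = ∅ ∈ τ ✓.
  V = {[70=72]}: π^{-1}(V) = {70, 72} ∉ τ ✗.
  V = {[71]}: π^{-1}(V) = {71} ∉ τ ✗.
  V = {[70=72], [71]}: π^{-1}(V) = {70, 71, 72} ∉ τ ✗.
  V = {[73]}: π^{-1}(V) = {73} ∈ τ ✓.
  V = {[70=72], [73]}: π^{-1}(V) = {70, 72, 73} ∉ τ ✗.
  V = {[71], [73]}: π^{-1}(V) = {71, 73} ∉ τ ✗.
  V = {[70=72], [71], [73]}: π^{-1}(V) = {70, 71, 72, 73} ∈ τ ✓.
Open sets in the quotient: τ_Q = {{}, {[73]}, {[70=72], [71], [73]}} (3 elements).


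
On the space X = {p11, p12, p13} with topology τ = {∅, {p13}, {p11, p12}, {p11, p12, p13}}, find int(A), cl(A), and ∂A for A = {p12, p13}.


int(A) = {p13}, cl(A) = {p11, p12, p13}, ∂A = {p11, p12}.

Closed sets in (X, τ) are complements of opens:
  closed(X, τ) = {∅, {p13}, {p11, p12}, {p11, p12, p13}}.
int(A) = ⋃ {U ∈ τ : U ⊆ A}. Opens contained in A: ∅, {p13}.
Taking the union of these: int(A) = {p13}.
cl(A) = ⋂ {C closed : A ⊆ C}. Closed sets containing A: {p11, p12, p13}.
Intersecting these: cl(A) = {p11, p12, p13}.
∂A = cl(A) ∖ int(A) = {p11, p12, p13} ∖ {p13} = {p11, p12}.


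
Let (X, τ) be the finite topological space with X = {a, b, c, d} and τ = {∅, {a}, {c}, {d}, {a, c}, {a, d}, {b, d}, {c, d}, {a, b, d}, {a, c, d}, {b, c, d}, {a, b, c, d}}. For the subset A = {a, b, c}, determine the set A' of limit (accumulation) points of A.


A' = ∅

For each x ∈ X, list the open sets U ∈ τ with x ∈ U, then check whether U ∩ (A ∖ {x}) ≠ ∅ for every such U.
  x = a: open {a} ∋ x has {a} ∩ (A ∖ {a}) = ∅, so x is NOT a limit point.
  x = b: open {b, d} ∋ x has {b, d} ∩ (A ∖ {b}) = ∅, so x is NOT a limit point.
  x = c: open {c} ∋ x has {c} ∩ (A ∖ {c}) = ∅, so x is NOT a limit point.
  x = d: open {d} ∋ x has {d} ∩ (A ∖ {d}) = ∅, so x is NOT a limit point.
Collecting: A' = ∅.


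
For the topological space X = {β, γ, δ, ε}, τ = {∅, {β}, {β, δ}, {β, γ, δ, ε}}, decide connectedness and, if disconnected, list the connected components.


(X, τ) is connected.

Find clopen sets (U ∈ τ with X ∖ U ∈ τ):
  U = ∅, X ∖ U = {β, γ, δ, ε} — both open, so U is clopen.
  U = {β, γ, δ, ε}, X ∖ U = ∅ — both open, so U is clopen.
Only trivial clopens (∅ and X) exist, so (X, τ) is connected.
Compute connected components by grouping points that agree on all clopens:
  component: {β, γ, δ, ε}


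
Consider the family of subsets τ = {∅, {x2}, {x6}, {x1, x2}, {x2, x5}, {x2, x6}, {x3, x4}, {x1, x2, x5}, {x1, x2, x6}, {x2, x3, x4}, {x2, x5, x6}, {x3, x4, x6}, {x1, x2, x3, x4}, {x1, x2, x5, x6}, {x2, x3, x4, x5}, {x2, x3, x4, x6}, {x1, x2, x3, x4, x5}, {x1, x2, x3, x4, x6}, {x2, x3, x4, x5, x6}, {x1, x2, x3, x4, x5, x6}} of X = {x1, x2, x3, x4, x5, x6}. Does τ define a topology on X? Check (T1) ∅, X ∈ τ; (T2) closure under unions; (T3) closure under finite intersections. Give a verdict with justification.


τ IS a topology on X.

Axiom (T1): ∅ ∈ τ? Yes; X ∈ τ? Yes.
Axiom (T2/T3): check pairwise unions and intersections of members of τ.
All pairwise intersections and unions checked — each lies in τ. Therefore τ satisfies (T1), (T2), (T3): it IS a topology on X.


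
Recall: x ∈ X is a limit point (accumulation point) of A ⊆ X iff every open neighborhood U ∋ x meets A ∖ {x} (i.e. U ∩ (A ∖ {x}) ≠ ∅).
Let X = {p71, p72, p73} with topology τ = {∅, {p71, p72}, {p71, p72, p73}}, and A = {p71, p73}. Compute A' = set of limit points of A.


A' = {p72, p73}

For each x ∈ X, list the open sets U ∈ τ with x ∈ U, then check whether U ∩ (A ∖ {x}) ≠ ∅ for every such U.
  x = p71: open {p71, p72} ∋ x has {p71, p72} ∩ (A ∖ {p71}) = ∅, so x is NOT a limit point.
  x = p72: opens ∋ x are {p71, p72}, {p71, p72, p73}; each meets A ∖ {p72}, so x IS a limit point.
  x = p73: opens ∋ x are {p71, p72, p73}; each meets A ∖ {p73}, so x IS a limit point.
Collecting: A' = {p72, p73}.


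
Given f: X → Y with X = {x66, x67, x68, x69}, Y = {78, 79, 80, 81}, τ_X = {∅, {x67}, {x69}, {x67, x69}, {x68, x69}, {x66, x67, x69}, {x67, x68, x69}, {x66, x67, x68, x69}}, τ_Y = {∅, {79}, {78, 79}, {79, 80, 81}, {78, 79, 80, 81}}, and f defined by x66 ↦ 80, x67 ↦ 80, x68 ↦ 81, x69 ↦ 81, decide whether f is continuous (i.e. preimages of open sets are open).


f IS continuous.

Compute f^{-1}(U) for each U ∈ τ_Y:
  U = ∅: f^{-1}(U) = ∅ ∈ τ_X ✓.
  U = {79}: f^{-1}(U) = ∅ ∈ τ_X ✓.
  U = {78, 79}: f^{-1}(U) = ∅ ∈ τ_X ✓.
  U = {79, 80, 81}: f^{-1}(U) = {x66, x67, x68, x69} ∈ τ_X ✓.
  U = {78, 79, 80, 81}: f^{-1}(U) = {x66, x67, x68, x69} ∈ τ_X ✓.
Every preimage lies in τ_X, so f IS continuous.


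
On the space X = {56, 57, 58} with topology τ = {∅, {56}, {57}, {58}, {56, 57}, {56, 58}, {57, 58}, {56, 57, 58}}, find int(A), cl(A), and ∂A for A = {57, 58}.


int(A) = {57, 58}, cl(A) = {57, 58}, ∂A = ∅.

Closed sets in (X, τ) are complements of opens:
  closed(X, τ) = {∅, {56}, {57}, {58}, {56, 57}, {56, 58}, {57, 58}, {56, 57, 58}}.
int(A) = ⋃ {U ∈ τ : U ⊆ A}. Opens contained in A: ∅, {57}, {58}, {57, 58}.
Taking the union of these: int(A) = {57, 58}.
cl(A) = ⋂ {C closed : A ⊆ C}. Closed sets containing A: {57, 58}, {56, 57, 58}.
Intersecting these: cl(A) = {57, 58}.
∂A = cl(A) ∖ int(A) = {57, 58} ∖ {57, 58} = ∅.


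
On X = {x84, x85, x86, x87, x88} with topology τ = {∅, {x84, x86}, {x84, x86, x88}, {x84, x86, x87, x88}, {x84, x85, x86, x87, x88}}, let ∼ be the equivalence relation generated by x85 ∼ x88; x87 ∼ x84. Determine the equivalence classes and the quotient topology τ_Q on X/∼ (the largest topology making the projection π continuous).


X/∼ = {[x84=x87], [x85=x88], [x86]}; |τ_Q| = 2.

Equivalence classes: [x84=x87], [x85=x88], [x86].
Quotient map π: X → X/∼ sends x84 ↦ [x84=x87], x85 ↦ [x85=x88], x86 ↦ [x86], x87 ↦ [x84=x87], x88 ↦ [x85=x88].
For each subset V ⊆ X/∼, compute π^{-1}(V) ⊆ X and check whether π^{-1}(V) ∈ τ. V is open in τ_Q iff π^{-1}(V) ∈ τ.
  V = {}: π^{-1}(V) = ∅ ∈ τ ✓.
  V = {[x84=x87]}: π^{-1}(V) = {x84, x87} ∉ τ ✗.
  V = {[x85=x88]}: π^{-1}(V) = {x85, x88} ∉ τ ✗.
  V = {[x84=x87], [x85=x88]}: π^{-1}(V) = {x84, x85, x87, x88} ∉ τ ✗.
  V = {[x86]}: π^{-1}(V) = {x86} ∉ τ ✗.
  V = {[x84=x87], [x86]}: π^{-1}(V) = {x84, x86, x87} ∉ τ ✗.
  V = {[x85=x88], [x86]}: π^{-1}(V) = {x85, x86, x88} ∉ τ ✗.
  V = {[x84=x87], [x85=x88], [x86]}: π^{-1}(V) = {x84, x85, x86, x87, x88} ∈ τ ✓.
Open sets in the quotient: τ_Q = {{}, {[x84=x87], [x85=x88], [x86]}} (2 elements).


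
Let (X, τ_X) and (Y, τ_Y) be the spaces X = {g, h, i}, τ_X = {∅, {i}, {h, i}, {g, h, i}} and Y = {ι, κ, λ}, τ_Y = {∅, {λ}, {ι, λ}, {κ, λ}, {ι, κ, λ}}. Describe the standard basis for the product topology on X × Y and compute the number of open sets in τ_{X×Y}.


Basis B = {∅ × ∅, {i} × {λ}, {h, i} × {λ}, {i} × {ι, λ}, {i} × {κ, λ}, {g, h, i} × {λ}, {i} × {ι, κ, λ}, {h, i} × {ι, λ}, {h, i} × {κ, λ}, {g, h, i} × {ι, λ}, {g, h, i} × {κ, λ}, {h, i} × {ι, κ, λ}, {g, h, i} × {ι, κ, λ}}; |τ_{X×Y}| = 30.

Enumerate products U × V with U ∈ τ_X, V ∈ τ_Y (deduplicated):
  ∅ × ∅ = {} (∅)
  {i} × {λ} = {(i,λ)}
  {h, i} × {λ} = {(h,λ), (i,λ)}
  {i} × {ι, λ} = {(i,ι), (i,λ)}
  {i} × {κ, λ} = {(i,κ), (i,λ)}
  {g, h, i} × {λ} = {(g,λ), (h,λ), (i,λ)}
  {i} × {ι, κ, λ} = {(i,ι), (i,κ), (i,λ)}
  {h, i} × {ι, λ} = {(h,ι), (h,λ), (i,ι), (i,λ)}
  {h, i} × {κ, λ} = {(h,κ), (h,λ), (i,κ), (i,λ)}
  {g, h, i} × {ι, λ} = {(g,ι), (g,λ), (h,ι), (h,λ), (i,ι), (i,λ)}
  {g, h, i} × {κ, λ} = {(g,κ), (g,λ), (h,κ), (h,λ), (i,κ), (i,λ)}
  {h, i} × {ι, κ, λ} = {(h,ι), (h,κ), (h,λ), (i,ι), (i,κ), (i,λ)}
  {g, h, i} × {ι, κ, λ} = {(g,ι), (g,κ), (g,λ), (h,ι), (h,κ), (h,λ), (i,ι), (i,κ), (i,λ)}
These 13 distinct sets form the basis B.
Close under arbitrary unions to get τ_{X×Y}; counting gives |τ_{X×Y}| = 30.


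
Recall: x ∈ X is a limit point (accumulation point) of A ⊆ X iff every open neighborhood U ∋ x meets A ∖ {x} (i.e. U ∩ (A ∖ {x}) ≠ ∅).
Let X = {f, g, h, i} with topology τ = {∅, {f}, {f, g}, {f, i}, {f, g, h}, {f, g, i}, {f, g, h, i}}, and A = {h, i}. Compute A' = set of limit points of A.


A' = ∅

For each x ∈ X, list the open sets U ∈ τ with x ∈ U, then check whether U ∩ (A ∖ {x}) ≠ ∅ for every such U.
  x = f: open {f} ∋ x has {f} ∩ (A ∖ {f}) = ∅, so x is NOT a limit point.
  x = g: open {f, g} ∋ x has {f, g} ∩ (A ∖ {g}) = ∅, so x is NOT a limit point.
  x = h: open {f, g, h} ∋ x has {f, g, h} ∩ (A ∖ {h}) = ∅, so x is NOT a limit point.
  x = i: open {f, i} ∋ x has {f, i} ∩ (A ∖ {i}) = ∅, so x is NOT a limit point.
Collecting: A' = ∅.


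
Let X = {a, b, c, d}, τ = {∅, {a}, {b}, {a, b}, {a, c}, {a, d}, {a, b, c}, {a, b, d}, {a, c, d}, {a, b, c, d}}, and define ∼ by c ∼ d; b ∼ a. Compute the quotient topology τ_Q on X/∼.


X/∼ = {[a=b], [c=d]}; |τ_Q| = 3.

Equivalence classes: [a=b], [c=d].
Quotient map π: X → X/∼ sends a ↦ [a=b], b ↦ [a=b], c ↦ [c=d], d ↦ [c=d].
For each subset V ⊆ X/∼, compute π^{-1}(V) ⊆ X and check whether π^{-1}(V) ∈ τ. V is open in τ_Q iff π^{-1}(V) ∈ τ.
  V = {}: π^{-1}(V) = ∅ ∈ τ ✓.
  V = {[a=b]}: π^{-1}(V) = {a, b} ∈ τ ✓.
  V = {[c=d]}: π^{-1}(V) = {c, d} ∉ τ ✗.
  V = {[a=b], [c=d]}: π^{-1}(V) = {a, b, c, d} ∈ τ ✓.
Open sets in the quotient: τ_Q = {{}, {[a=b]}, {[a=b], [c=d]}} (3 elements).


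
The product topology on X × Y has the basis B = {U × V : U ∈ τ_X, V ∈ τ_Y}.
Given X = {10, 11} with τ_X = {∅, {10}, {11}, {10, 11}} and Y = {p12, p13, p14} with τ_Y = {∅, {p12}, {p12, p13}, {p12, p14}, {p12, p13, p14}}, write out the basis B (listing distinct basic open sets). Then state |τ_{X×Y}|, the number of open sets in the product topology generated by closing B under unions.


Basis B = {∅ × ∅, {10} × {p12}, {11} × {p12}, {10} × {p12, p13}, {10} × {p12, p14}, {10, 11} × {p12}, {11} × {p12, p13}, {11} × {p12, p14}, {10} × {p12, p13, p14}, {11} × {p12, p13, p14}, {10, 11} × {p12, p13}, {10, 11} × {p12, p14}, {10, 11} × {p12, p13, p14}}; |τ_{X×Y}| = 25.

Enumerate products U × V with U ∈ τ_X, V ∈ τ_Y (deduplicated):
  ∅ × ∅ = {} (∅)
  {10} × {p12} = {(10,p12)}
  {11} × {p12} = {(11,p12)}
  {10} × {p12, p13} = {(10,p12), (10,p13)}
  {10} × {p12, p14} = {(10,p12), (10,p14)}
  {10, 11} × {p12} = {(10,p12), (11,p12)}
  {11} × {p12, p13} = {(11,p12), (11,p13)}
  {11} × {p12, p14} = {(11,p12), (11,p14)}
  {10} × {p12, p13, p14} = {(10,p12), (10,p13), (10,p14)}
  {11} × {p12, p13, p14} = {(11,p12), (11,p13), (11,p14)}
  {10, 11} × {p12, p13} = {(10,p12), (10,p13), (11,p12), (11,p13)}
  {10, 11} × {p12, p14} = {(10,p12), (10,p14), (11,p12), (11,p14)}
  {10, 11} × {p12, p13, p14} = {(10,p12), (10,p13), (10,p14), (11,p12), (11,p13), (11,p14)}
These 13 distinct sets form the basis B.
Close under arbitrary unions to get τ_{X×Y}; counting gives |τ_{X×Y}| = 25.


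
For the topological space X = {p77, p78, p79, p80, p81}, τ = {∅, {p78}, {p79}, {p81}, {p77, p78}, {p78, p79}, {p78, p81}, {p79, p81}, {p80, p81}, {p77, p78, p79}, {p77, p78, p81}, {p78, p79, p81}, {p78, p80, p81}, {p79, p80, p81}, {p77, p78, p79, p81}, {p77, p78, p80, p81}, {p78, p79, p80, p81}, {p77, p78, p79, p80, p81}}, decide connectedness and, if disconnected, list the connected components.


(X, τ) is disconnected; components = [{p79}, {p77, p78}, {p80, p81}].

Find clopen sets (U ∈ τ with X ∖ U ∈ τ):
  U = ∅, X ∖ U = {p77, p78, p79, p80, p81} — both open, so U is clopen.
  U = {p79}, X ∖ U = {p77, p78, p80, p81} — both open, so U is clopen.
  U = {p77, p78}, X ∖ U = {p79, p80, p81} — both open, so U is clopen.
  U = {p80, p81}, X ∖ U = {p77, p78, p79} — both open, so U is clopen.
  U = {p77, p78, p79}, X ∖ U = {p80, p81} — both open, so U is clopen.
  U = {p79, p80, p81}, X ∖ U = {p77, p78} — both open, so U is clopen.
  U = {p77, p78, p80, p81}, X ∖ U = {p79} — both open, so U is clopen.
  U = {p77, p78, p79, p80, p81}, X ∖ U = ∅ — both open, so U is clopen.
Nontrivial clopen(s) exist: e.g. {p77, p78, p79}. So (X, τ) is disconnected.
Compute connected components by grouping points that agree on all clopens:
  component: {p79}
  component: {p77, p78}
  component: {p80, p81}


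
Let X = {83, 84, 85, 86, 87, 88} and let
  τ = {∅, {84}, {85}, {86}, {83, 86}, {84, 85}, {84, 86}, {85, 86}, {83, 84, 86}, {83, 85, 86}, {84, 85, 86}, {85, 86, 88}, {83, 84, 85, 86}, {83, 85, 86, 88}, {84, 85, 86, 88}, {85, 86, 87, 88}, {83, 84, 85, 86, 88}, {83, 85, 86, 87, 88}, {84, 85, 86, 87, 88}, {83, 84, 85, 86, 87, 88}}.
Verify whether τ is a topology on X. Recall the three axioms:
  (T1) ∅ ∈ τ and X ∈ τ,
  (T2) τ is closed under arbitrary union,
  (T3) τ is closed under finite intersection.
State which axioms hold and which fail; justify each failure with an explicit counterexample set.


τ IS a topology on X.

Axiom (T1): ∅ ∈ τ? Yes; X ∈ τ? Yes.
Axiom (T2/T3): check pairwise unions and intersections of members of τ.
All pairwise intersections and unions checked — each lies in τ. Therefore τ satisfies (T1), (T2), (T3): it IS a topology on X.


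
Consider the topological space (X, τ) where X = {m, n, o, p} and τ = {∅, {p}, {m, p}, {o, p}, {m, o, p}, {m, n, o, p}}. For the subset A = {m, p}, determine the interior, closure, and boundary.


int(A) = {m, p}, cl(A) = {m, n, o, p}, ∂A = {n, o}.

Closed sets in (X, τ) are complements of opens:
  closed(X, τ) = {∅, {n}, {m, n}, {n, o}, {m, n, o}, {m, n, o, p}}.
int(A) = ⋃ {U ∈ τ : U ⊆ A}. Opens contained in A: ∅, {p}, {m, p}.
Taking the union of these: int(A) = {m, p}.
cl(A) = ⋂ {C closed : A ⊆ C}. Closed sets containing A: {m, n, o, p}.
Intersecting these: cl(A) = {m, n, o, p}.
∂A = cl(A) ∖ int(A) = {m, n, o, p} ∖ {m, p} = {n, o}.


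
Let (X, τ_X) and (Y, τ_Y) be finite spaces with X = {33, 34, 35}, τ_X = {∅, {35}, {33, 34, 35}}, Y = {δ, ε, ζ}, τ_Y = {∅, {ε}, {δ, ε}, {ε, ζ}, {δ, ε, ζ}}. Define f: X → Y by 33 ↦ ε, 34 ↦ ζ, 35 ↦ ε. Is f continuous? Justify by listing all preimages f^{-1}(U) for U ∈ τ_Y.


f is NOT continuous.

Compute f^{-1}(U) for each U ∈ τ_Y:
  U = ∅: f^{-1}(U) = ∅ ∈ τ_X ✓.
  U = {ε}: f^{-1}(U) = {33, 35} ∉ τ_X ✗.
  U = {δ, ε}: f^{-1}(U) = {33, 35} ∉ τ_X ✗.
  U = {ε, ζ}: f^{-1}(U) = {33, 34, 35} ∈ τ_X ✓.
  U = {δ, ε, ζ}: f^{-1}(U) = {33, 34, 35} ∈ τ_X ✓.
Found U = {ε} with f^{-1}(U) = {33, 35} not in τ_X. Therefore f is NOT continuous.


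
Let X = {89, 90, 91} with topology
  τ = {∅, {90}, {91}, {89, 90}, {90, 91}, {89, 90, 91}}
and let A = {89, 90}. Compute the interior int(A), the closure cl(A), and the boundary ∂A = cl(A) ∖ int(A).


int(A) = {89, 90}, cl(A) = {89, 90}, ∂A = ∅.

Closed sets in (X, τ) are complements of opens:
  closed(X, τ) = {∅, {89}, {91}, {89, 90}, {89, 91}, {89, 90, 91}}.
int(A) = ⋃ {U ∈ τ : U ⊆ A}. Opens contained in A: ∅, {90}, {89, 90}.
Taking the union of these: int(A) = {89, 90}.
cl(A) = ⋂ {C closed : A ⊆ C}. Closed sets containing A: {89, 90}, {89, 90, 91}.
Intersecting these: cl(A) = {89, 90}.
∂A = cl(A) ∖ int(A) = {89, 90} ∖ {89, 90} = ∅.


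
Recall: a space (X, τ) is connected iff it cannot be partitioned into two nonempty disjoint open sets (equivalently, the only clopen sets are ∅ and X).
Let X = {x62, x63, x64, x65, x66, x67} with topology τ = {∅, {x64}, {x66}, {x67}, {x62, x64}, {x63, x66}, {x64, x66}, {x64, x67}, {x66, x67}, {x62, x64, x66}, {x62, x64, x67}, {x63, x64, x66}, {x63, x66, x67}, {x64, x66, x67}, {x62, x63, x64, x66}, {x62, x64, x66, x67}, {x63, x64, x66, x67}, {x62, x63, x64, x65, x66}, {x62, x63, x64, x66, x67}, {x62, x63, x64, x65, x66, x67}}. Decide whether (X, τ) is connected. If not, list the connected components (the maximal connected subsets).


(X, τ) is disconnected; components = [{x67}, {x62, x63, x64, x65, x66}].

Find clopen sets (U ∈ τ with X ∖ U ∈ τ):
  U = ∅, X ∖ U = {x62, x63, x64, x65, x66, x67} — both open, so U is clopen.
  U = {x67}, X ∖ U = {x62, x63, x64, x65, x66} — both open, so U is clopen.
  U = {x62, x63, x64, x65, x66}, X ∖ U = {x67} — both open, so U is clopen.
  U = {x62, x63, x64, x65, x66, x67}, X ∖ U = ∅ — both open, so U is clopen.
Nontrivial clopen(s) exist: e.g. {x62, x63, x64, x65, x66}. So (X, τ) is disconnected.
Compute connected components by grouping points that agree on all clopens:
  component: {x67}
  component: {x62, x63, x64, x65, x66}


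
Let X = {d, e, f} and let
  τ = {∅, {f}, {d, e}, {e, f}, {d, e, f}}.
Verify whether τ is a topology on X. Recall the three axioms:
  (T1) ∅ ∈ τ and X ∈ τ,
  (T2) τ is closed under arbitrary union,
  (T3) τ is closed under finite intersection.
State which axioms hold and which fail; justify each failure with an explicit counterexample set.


τ is NOT a topology on X.

Axiom (T1): ∅ ∈ τ? Yes; X ∈ τ? Yes.
Axiom (T2/T3): check pairwise unions and intersections of members of τ.
Counterexample for (T3): {d, e} ∩ {e, f} = {e} ∉ τ. Therefore τ is NOT a topology.


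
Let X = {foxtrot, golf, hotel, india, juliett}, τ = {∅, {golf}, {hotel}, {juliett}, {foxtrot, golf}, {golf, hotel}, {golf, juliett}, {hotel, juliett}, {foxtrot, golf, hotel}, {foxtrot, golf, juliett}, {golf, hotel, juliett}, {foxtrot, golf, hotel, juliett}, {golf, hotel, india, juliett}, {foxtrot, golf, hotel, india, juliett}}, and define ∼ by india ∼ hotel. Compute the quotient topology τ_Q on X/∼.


X/∼ = {[foxtrot], [golf], [hotel=india], [juliett]}; |τ_Q| = 8.

Equivalence classes: [foxtrot], [golf], [hotel=india], [juliett].
Quotient map π: X → X/∼ sends foxtrot ↦ [foxtrot], golf ↦ [golf], hotel ↦ [hotel=india], india ↦ [hotel=india], juliett ↦ [juliett].
For each subset V ⊆ X/∼, compute π^{-1}(V) ⊆ X and check whether π^{-1}(V) ∈ τ. V is open in τ_Q iff π^{-1}(V) ∈ τ.
  V = {}: π^{-1}(V) = ∅ ∈ τ ✓.
  V = {[foxtrot]}: π^{-1}(V) = {foxtrot} ∉ τ ✗.
  V = {[golf]}: π^{-1}(V) = {golf} ∈ τ ✓.
  V = {[foxtrot], [golf]}: π^{-1}(V) = {foxtrot, golf} ∈ τ ✓.
  V = {[hotel=india]}: π^{-1}(V) = {hotel, india} ∉ τ ✗.
  V = {[foxtrot], [hotel=india]}: π^{-1}(V) = {foxtrot, hotel, india} ∉ τ ✗.
  V = {[golf], [hotel=india]}: π^{-1}(V) = {golf, hotel, india} ∉ τ ✗.
  V = {[foxtrot], [golf], [hotel=india]}: π^{-1}(V) = {foxtrot, golf, hotel, india} ∉ τ ✗.
  V = {[juliett]}: π^{-1}(V) = {juliett} ∈ τ ✓.
  V = {[foxtrot], [juliett]}: π^{-1}(V) = {foxtrot, juliett} ∉ τ ✗.
  V = {[golf], [juliett]}: π^{-1}(V) = {golf, juliett} ∈ τ ✓.
  V = {[foxtrot], [golf], [juliett]}: π^{-1}(V) = {foxtrot, golf, juliett} ∈ τ ✓.
  V = {[hotel=india], [juliett]}: π^{-1}(V) = {hotel, india, juliett} ∉ τ ✗.
  V = {[foxtrot], [hotel=india], [juliett]}: π^{-1}(V) = {foxtrot, hotel, india, juliett} ∉ τ ✗.
  V = {[golf], [hotel=india], [juliett]}: π^{-1}(V) = {golf, hotel, india, juliett} ∈ τ ✓.
  V = {[foxtrot], [golf], [hotel=india], [juliett]}: π^{-1}(V) = {foxtrot, golf, hotel, india, juliett} ∈ τ ✓.
Open sets in the quotient: τ_Q = {{}, {[golf]}, {[foxtrot], [golf]}, {[juliett]}, {[golf], [juliett]}, {[foxtrot], [golf], [juliett]}, {[golf], [hotel=india], [juliett]}, {[foxtrot], [golf], [hotel=india], [juliett]}} (8 elements).


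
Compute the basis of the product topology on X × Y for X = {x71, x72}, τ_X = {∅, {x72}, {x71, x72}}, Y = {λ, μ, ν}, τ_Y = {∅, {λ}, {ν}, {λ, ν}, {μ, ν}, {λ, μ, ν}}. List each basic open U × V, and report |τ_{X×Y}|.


Basis B = {∅ × ∅, {x72} × {λ}, {x72} × {ν}, {x71, x72} × {λ}, {x71, x72} × {ν}, {x72} × {λ, ν}, {x72} × {μ, ν}, {x72} × {λ, μ, ν}, {x71, x72} × {λ, ν}, {x71, x72} × {μ, ν}, {x71, x72} × {λ, μ, ν}}; |τ_{X×Y}| = 18.

Enumerate products U × V with U ∈ τ_X, V ∈ τ_Y (deduplicated):
  ∅ × ∅ = {} (∅)
  {x72} × {λ} = {(x72,λ)}
  {x72} × {ν} = {(x72,ν)}
  {x71, x72} × {λ} = {(x71,λ), (x72,λ)}
  {x71, x72} × {ν} = {(x71,ν), (x72,ν)}
  {x72} × {λ, ν} = {(x72,λ), (x72,ν)}
  {x72} × {μ, ν} = {(x72,μ), (x72,ν)}
  {x72} × {λ, μ, ν} = {(x72,λ), (x72,μ), (x72,ν)}
  {x71, x72} × {λ, ν} = {(x71,λ), (x71,ν), (x72,λ), (x72,ν)}
  {x71, x72} × {μ, ν} = {(x71,μ), (x71,ν), (x72,μ), (x72,ν)}
  {x71, x72} × {λ, μ, ν} = {(x71,λ), (x71,μ), (x71,ν), (x72,λ), (x72,μ), (x72,ν)}
These 11 distinct sets form the basis B.
Close under arbitrary unions to get τ_{X×Y}; counting gives |τ_{X×Y}| = 18.


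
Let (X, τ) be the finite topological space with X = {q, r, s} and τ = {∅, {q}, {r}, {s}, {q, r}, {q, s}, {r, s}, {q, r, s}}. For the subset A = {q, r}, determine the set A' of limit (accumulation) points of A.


A' = ∅

For each x ∈ X, list the open sets U ∈ τ with x ∈ U, then check whether U ∩ (A ∖ {x}) ≠ ∅ for every such U.
  x = q: open {q} ∋ x has {q} ∩ (A ∖ {q}) = ∅, so x is NOT a limit point.
  x = r: open {r} ∋ x has {r} ∩ (A ∖ {r}) = ∅, so x is NOT a limit point.
  x = s: open {s} ∋ x has {s} ∩ (A ∖ {s}) = ∅, so x is NOT a limit point.
Collecting: A' = ∅.


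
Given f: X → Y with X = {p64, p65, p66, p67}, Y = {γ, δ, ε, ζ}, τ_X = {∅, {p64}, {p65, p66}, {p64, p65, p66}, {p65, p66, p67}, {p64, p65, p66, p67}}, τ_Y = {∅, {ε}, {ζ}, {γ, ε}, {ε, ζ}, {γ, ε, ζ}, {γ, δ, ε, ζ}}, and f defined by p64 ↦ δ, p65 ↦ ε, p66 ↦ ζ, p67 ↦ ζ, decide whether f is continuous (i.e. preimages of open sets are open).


f is NOT continuous.

Compute f^{-1}(U) for each U ∈ τ_Y:
  U = ∅: f^{-1}(U) = ∅ ∈ τ_X ✓.
  U = {ε}: f^{-1}(U) = {p65} ∉ τ_X ✗.
  U = {ζ}: f^{-1}(U) = {p66, p67} ∉ τ_X ✗.
  U = {γ, ε}: f^{-1}(U) = {p65} ∉ τ_X ✗.
  U = {ε, ζ}: f^{-1}(U) = {p65, p66, p67} ∈ τ_X ✓.
  U = {γ, ε, ζ}: f^{-1}(U) = {p65, p66, p67} ∈ τ_X ✓.
  U = {γ, δ, ε, ζ}: f^{-1}(U) = {p64, p65, p66, p67} ∈ τ_X ✓.
Found U = {ε} with f^{-1}(U) = {p65} not in τ_X. Therefore f is NOT continuous.


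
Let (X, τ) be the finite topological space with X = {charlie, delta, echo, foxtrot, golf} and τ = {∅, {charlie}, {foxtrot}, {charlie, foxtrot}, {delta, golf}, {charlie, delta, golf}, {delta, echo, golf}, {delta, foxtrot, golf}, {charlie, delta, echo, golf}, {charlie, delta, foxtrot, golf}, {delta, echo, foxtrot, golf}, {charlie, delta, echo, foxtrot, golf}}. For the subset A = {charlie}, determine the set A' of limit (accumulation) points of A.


A' = ∅

For each x ∈ X, list the open sets U ∈ τ with x ∈ U, then check whether U ∩ (A ∖ {x}) ≠ ∅ for every such U.
  x = charlie: open {charlie} ∋ x has {charlie} ∩ (A ∖ {charlie}) = ∅, so x is NOT a limit point.
  x = delta: open {delta, golf} ∋ x has {delta, golf} ∩ (A ∖ {delta}) = ∅, so x is NOT a limit point.
  x = echo: open {delta, echo, golf} ∋ x has {delta, echo, golf} ∩ (A ∖ {echo}) = ∅, so x is NOT a limit point.
  x = foxtrot: open {foxtrot} ∋ x has {foxtrot} ∩ (A ∖ {foxtrot}) = ∅, so x is NOT a limit point.
  x = golf: open {delta, golf} ∋ x has {delta, golf} ∩ (A ∖ {golf}) = ∅, so x is NOT a limit point.
Collecting: A' = ∅.


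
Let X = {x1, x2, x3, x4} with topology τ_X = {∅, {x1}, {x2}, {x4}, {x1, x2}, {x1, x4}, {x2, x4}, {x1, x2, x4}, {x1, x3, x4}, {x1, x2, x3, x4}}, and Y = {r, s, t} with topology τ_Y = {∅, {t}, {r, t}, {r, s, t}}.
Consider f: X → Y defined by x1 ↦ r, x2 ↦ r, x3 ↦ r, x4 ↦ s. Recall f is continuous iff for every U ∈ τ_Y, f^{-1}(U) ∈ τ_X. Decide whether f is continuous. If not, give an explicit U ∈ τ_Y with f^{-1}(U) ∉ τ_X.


f is NOT continuous.

Compute f^{-1}(U) for each U ∈ τ_Y:
  U = ∅: f^{-1}(U) = ∅ ∈ τ_X ✓.
  U = {t}: f^{-1}(U) = ∅ ∈ τ_X ✓.
  U = {r, t}: f^{-1}(U) = {x1, x2, x3} ∉ τ_X ✗.
  U = {r, s, t}: f^{-1}(U) = {x1, x2, x3, x4} ∈ τ_X ✓.
Found U = {r, t} with f^{-1}(U) = {x1, x2, x3} not in τ_X. Therefore f is NOT continuous.


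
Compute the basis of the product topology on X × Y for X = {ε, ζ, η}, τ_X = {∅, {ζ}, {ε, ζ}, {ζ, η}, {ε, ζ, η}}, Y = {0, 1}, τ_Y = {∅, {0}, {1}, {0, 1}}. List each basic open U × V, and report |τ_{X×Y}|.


Basis B = {∅ × ∅, {ζ} × {0}, {ζ} × {1}, {ε, ζ} × {0}, {ε, ζ} × {1}, {ζ} × {0, 1}, {ζ, η} × {0}, {ζ, η} × {1}, {ε, ζ, η} × {0}, {ε, ζ, η} × {1}, {ε, ζ} × {0, 1}, {ζ, η} × {0, 1}, {ε, ζ, η} × {0, 1}}; |τ_{X×Y}| = 25.

Enumerate products U × V with U ∈ τ_X, V ∈ τ_Y (deduplicated):
  ∅ × ∅ = {} (∅)
  {ζ} × {0} = {(ζ,0)}
  {ζ} × {1} = {(ζ,1)}
  {ε, ζ} × {0} = {(ε,0), (ζ,0)}
  {ε, ζ} × {1} = {(ε,1), (ζ,1)}
  {ζ} × {0, 1} = {(ζ,0), (ζ,1)}
  {ζ, η} × {0} = {(ζ,0), (η,0)}
  {ζ, η} × {1} = {(ζ,1), (η,1)}
  {ε, ζ, η} × {0} = {(ε,0), (ζ,0), (η,0)}
  {ε, ζ, η} × {1} = {(ε,1), (ζ,1), (η,1)}
  {ε, ζ} × {0, 1} = {(ε,0), (ε,1), (ζ,0), (ζ,1)}
  {ζ, η} × {0, 1} = {(ζ,0), (ζ,1), (η,0), (η,1)}
  {ε, ζ, η} × {0, 1} = {(ε,0), (ε,1), (ζ,0), (ζ,1), (η,0), (η,1)}
These 13 distinct sets form the basis B.
Close under arbitrary unions to get τ_{X×Y}; counting gives |τ_{X×Y}| = 25.


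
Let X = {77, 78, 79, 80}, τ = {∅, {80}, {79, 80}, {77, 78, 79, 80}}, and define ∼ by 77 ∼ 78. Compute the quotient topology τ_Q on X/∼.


X/∼ = {[77=78], [79], [80]}; |τ_Q| = 4.

Equivalence classes: [77=78], [79], [80].
Quotient map π: X → X/∼ sends 77 ↦ [77=78], 78 ↦ [77=78], 79 ↦ [79], 80 ↦ [80].
For each subset V ⊆ X/∼, compute π^{-1}(V) ⊆ X and check whether π^{-1}(V) ∈ τ. V is open in τ_Q iff π^{-1}(V) ∈ τ.
  V = {}: π^{-1}(V) = ∅ ∈ τ ✓.
  V = {[77=78]}: π^{-1}(V) = {77, 78} ∉ τ ✗.
  V = {[79]}: π^{-1}(V) = {79} ∉ τ ✗.
  V = {[77=78], [79]}: π^{-1}(V) = {77, 78, 79} ∉ τ ✗.
  V = {[80]}: π^{-1}(V) = {80} ∈ τ ✓.
  V = {[77=78], [80]}: π^{-1}(V) = {77, 78, 80} ∉ τ ✗.
  V = {[79], [80]}: π^{-1}(V) = {79, 80} ∈ τ ✓.
  V = {[77=78], [79], [80]}: π^{-1}(V) = {77, 78, 79, 80} ∈ τ ✓.
Open sets in the quotient: τ_Q = {{}, {[80]}, {[79], [80]}, {[77=78], [79], [80]}} (4 elements).


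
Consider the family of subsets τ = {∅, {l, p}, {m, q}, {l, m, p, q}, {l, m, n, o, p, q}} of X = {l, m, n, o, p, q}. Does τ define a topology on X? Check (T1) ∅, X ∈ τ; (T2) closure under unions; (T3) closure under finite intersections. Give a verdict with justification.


τ IS a topology on X.

Axiom (T1): ∅ ∈ τ? Yes; X ∈ τ? Yes.
Axiom (T2/T3): check pairwise unions and intersections of members of τ.
All pairwise intersections and unions checked — each lies in τ. Therefore τ satisfies (T1), (T2), (T3): it IS a topology on X.


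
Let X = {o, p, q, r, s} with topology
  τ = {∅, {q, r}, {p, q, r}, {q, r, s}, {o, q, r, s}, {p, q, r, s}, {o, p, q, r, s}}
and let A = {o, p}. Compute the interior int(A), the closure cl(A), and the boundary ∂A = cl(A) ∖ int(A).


int(A) = ∅, cl(A) = {o, p}, ∂A = {o, p}.

Closed sets in (X, τ) are complements of opens:
  closed(X, τ) = {∅, {o}, {p}, {o, p}, {o, s}, {o, p, s}, {o, p, q, r, s}}.
int(A) = ⋃ {U ∈ τ : U ⊆ A}. Opens contained in A: ∅.
Taking the union of these: int(A) = ∅.
cl(A) = ⋂ {C closed : A ⊆ C}. Closed sets containing A: {o, p}, {o, p, s}, {o, p, q, r, s}.
Intersecting these: cl(A) = {o, p}.
∂A = cl(A) ∖ int(A) = {o, p} ∖ ∅ = {o, p}.


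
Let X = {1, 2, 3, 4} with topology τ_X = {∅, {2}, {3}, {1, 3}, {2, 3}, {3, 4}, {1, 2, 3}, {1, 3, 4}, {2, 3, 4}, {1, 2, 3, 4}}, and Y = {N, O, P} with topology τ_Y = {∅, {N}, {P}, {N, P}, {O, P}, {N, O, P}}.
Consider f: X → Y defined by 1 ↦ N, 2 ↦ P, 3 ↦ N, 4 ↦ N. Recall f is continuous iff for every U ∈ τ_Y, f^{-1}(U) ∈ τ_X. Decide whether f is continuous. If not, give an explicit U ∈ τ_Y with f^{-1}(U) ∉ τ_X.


f IS continuous.

Compute f^{-1}(U) for each U ∈ τ_Y:
  U = ∅: f^{-1}(U) = ∅ ∈ τ_X ✓.
  U = {N}: f^{-1}(U) = {1, 3, 4} ∈ τ_X ✓.
  U = {P}: f^{-1}(U) = {2} ∈ τ_X ✓.
  U = {N, P}: f^{-1}(U) = {1, 2, 3, 4} ∈ τ_X ✓.
  U = {O, P}: f^{-1}(U) = {2} ∈ τ_X ✓.
  U = {N, O, P}: f^{-1}(U) = {1, 2, 3, 4} ∈ τ_X ✓.
Every preimage lies in τ_X, so f IS continuous.


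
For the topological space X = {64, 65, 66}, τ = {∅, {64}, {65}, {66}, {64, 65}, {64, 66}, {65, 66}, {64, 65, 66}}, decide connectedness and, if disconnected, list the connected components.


(X, τ) is disconnected; components = [{64}, {65}, {66}].

Find clopen sets (U ∈ τ with X ∖ U ∈ τ):
  U = ∅, X ∖ U = {64, 65, 66} — both open, so U is clopen.
  U = {64}, X ∖ U = {65, 66} — both open, so U is clopen.
  U = {65}, X ∖ U = {64, 66} — both open, so U is clopen.
  U = {66}, X ∖ U = {64, 65} — both open, so U is clopen.
  U = {64, 65}, X ∖ U = {66} — both open, so U is clopen.
  U = {64, 66}, X ∖ U = {65} — both open, so U is clopen.
  U = {65, 66}, X ∖ U = {64} — both open, so U is clopen.
  U = {64, 65, 66}, X ∖ U = ∅ — both open, so U is clopen.
Nontrivial clopen(s) exist: e.g. {64, 66}. So (X, τ) is disconnected.
Compute connected components by grouping points that agree on all clopens:
  component: {64}
  component: {65}
  component: {66}


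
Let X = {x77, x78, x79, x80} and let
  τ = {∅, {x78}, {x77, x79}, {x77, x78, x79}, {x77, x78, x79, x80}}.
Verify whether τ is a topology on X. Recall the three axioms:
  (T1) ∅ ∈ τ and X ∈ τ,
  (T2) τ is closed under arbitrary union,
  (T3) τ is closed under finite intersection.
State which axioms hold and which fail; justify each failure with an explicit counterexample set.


τ IS a topology on X.

Axiom (T1): ∅ ∈ τ? Yes; X ∈ τ? Yes.
Axiom (T2/T3): check pairwise unions and intersections of members of τ.
All pairwise intersections and unions checked — each lies in τ. Therefore τ satisfies (T1), (T2), (T3): it IS a topology on X.


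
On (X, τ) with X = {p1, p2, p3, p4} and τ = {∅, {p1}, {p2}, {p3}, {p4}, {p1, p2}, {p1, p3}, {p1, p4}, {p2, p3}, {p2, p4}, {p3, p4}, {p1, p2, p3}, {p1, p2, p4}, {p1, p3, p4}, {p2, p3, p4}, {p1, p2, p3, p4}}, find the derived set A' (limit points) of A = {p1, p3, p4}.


A' = ∅

For each x ∈ X, list the open sets U ∈ τ with x ∈ U, then check whether U ∩ (A ∖ {x}) ≠ ∅ for every such U.
  x = p1: open {p1} ∋ x has {p1} ∩ (A ∖ {p1}) = ∅, so x is NOT a limit point.
  x = p2: open {p2} ∋ x has {p2} ∩ (A ∖ {p2}) = ∅, so x is NOT a limit point.
  x = p3: open {p3} ∋ x has {p3} ∩ (A ∖ {p3}) = ∅, so x is NOT a limit point.
  x = p4: open {p4} ∋ x has {p4} ∩ (A ∖ {p4}) = ∅, so x is NOT a limit point.
Collecting: A' = ∅.


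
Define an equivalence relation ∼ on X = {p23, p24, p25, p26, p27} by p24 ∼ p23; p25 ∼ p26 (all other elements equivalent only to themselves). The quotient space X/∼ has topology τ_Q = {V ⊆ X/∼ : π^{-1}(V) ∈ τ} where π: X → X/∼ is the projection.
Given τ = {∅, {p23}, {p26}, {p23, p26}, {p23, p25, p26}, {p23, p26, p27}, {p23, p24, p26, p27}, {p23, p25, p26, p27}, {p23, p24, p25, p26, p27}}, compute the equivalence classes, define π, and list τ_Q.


X/∼ = {[p23=p24], [p25=p26], [p27]}; |τ_Q| = 2.

Equivalence classes: [p23=p24], [p25=p26], [p27].
Quotient map π: X → X/∼ sends p23 ↦ [p23=p24], p24 ↦ [p23=p24], p25 ↦ [p25=p26], p26 ↦ [p25=p26], p27 ↦ [p27].
For each subset V ⊆ X/∼, compute π^{-1}(V) ⊆ X and check whether π^{-1}(V) ∈ τ. V is open in τ_Q iff π^{-1}(V) ∈ τ.
  V = {}: π^{-1}(V) = ∅ ∈ τ ✓.
  V = {[p23=p24]}: π^{-1}(V) = {p23, p24} ∉ τ ✗.
  V = {[p25=p26]}: π^{-1}(V) = {p25, p26} ∉ τ ✗.
  V = {[p23=p24], [p25=p26]}: π^{-1}(V) = {p23, p24, p25, p26} ∉ τ ✗.
  V = {[p27]}: π^{-1}(V) = {p27} ∉ τ ✗.
  V = {[p23=p24], [p27]}: π^{-1}(V) = {p23, p24, p27} ∉ τ ✗.
  V = {[p25=p26], [p27]}: π^{-1}(V) = {p25, p26, p27} ∉ τ ✗.
  V = {[p23=p24], [p25=p26], [p27]}: π^{-1}(V) = {p23, p24, p25, p26, p27} ∈ τ ✓.
Open sets in the quotient: τ_Q = {{}, {[p23=p24], [p25=p26], [p27]}} (2 elements).


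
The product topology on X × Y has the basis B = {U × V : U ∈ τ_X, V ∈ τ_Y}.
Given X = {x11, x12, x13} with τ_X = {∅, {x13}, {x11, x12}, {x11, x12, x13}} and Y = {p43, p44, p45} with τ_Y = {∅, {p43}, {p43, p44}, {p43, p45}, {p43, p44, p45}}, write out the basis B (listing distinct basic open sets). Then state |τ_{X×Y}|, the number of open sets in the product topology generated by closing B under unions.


Basis B = {∅ × ∅, {x13} × {p43}, {x11, x12} × {p43}, {x13} × {p43, p44}, {x13} × {p43, p45}, {x11, x12, x13} × {p43}, {x13} × {p43, p44, p45}, {x11, x12} × {p43, p44}, {x11, x12} × {p43, p45}, {x11, x12} × {p43, p44, p45}, {x11, x12, x13} × {p43, p44}, {x11, x12, x13} × {p43, p45}, {x11, x12, x13} × {p43, p44, p45}}; |τ_{X×Y}| = 25.

Enumerate products U × V with U ∈ τ_X, V ∈ τ_Y (deduplicated):
  ∅ × ∅ = {} (∅)
  {x13} × {p43} = {(x13,p43)}
  {x11, x12} × {p43} = {(x11,p43), (x12,p43)}
  {x13} × {p43, p44} = {(x13,p43), (x13,p44)}
  {x13} × {p43, p45} = {(x13,p43), (x13,p45)}
  {x11, x12, x13} × {p43} = {(x11,p43), (x12,p43), (x13,p43)}
  {x13} × {p43, p44, p45} = {(x13,p43), (x13,p44), (x13,p45)}
  {x11, x12} × {p43, p44} = {(x11,p43), (x11,p44), (x12,p43), (x12,p44)}
  {x11, x12} × {p43, p45} = {(x11,p43), (x11,p45), (x12,p43), (x12,p45)}
  {x11, x12} × {p43, p44, p45} = {(x11,p43), (x11,p44), (x11,p45), (x12,p43), (x12,p44), (x12,p45)}
  {x11, x12, x13} × {p43, p44} = {(x11,p43), (x11,p44), (x12,p43), (x12,p44), (x13,p43), (x13,p44)}
  {x11, x12, x13} × {p43, p45} = {(x11,p43), (x11,p45), (x12,p43), (x12,p45), (x13,p43), (x13,p45)}
  {x11, x12, x13} × {p43, p44, p45} = {(x11,p43), (x11,p44), (x11,p45), (x12,p43), (x12,p44), (x12,p45), (x13,p43), (x13,p44), (x13,p45)}
These 13 distinct sets form the basis B.
Close under arbitrary unions to get τ_{X×Y}; counting gives |τ_{X×Y}| = 25.
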